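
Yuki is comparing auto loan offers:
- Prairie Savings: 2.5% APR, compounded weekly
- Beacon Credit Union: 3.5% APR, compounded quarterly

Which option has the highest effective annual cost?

Beacon Credit Union

Prairie Savings: (1 + 0.025/52)^52 − 1 = 2.531%
Beacon Credit Union: (1 + 0.035/4)^4 − 1 = 3.546%
The highest effective annual rate is Beacon Credit Union at 3.546%.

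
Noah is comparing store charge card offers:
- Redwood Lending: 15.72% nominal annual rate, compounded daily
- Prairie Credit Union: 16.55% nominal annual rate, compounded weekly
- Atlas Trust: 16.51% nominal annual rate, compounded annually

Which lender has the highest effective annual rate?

Prairie Credit Union

Redwood Lending: (1 + 0.1572/365)^365 − 1 = 17.019%
Prairie Credit Union: (1 + 0.1655/52)^52 − 1 = 17.967%
Atlas Trust: compounded annually, EAR = 16.510%
The highest effective annual rate is Prairie Credit Union at 17.967%.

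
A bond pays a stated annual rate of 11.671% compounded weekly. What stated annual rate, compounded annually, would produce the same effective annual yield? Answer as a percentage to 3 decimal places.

12.365%

EAR = (1 + 0.11671/52)^52 − 1 = 0.123647.
Compounded annually, the equivalent nominal rate is the EAR itself: 12.365%.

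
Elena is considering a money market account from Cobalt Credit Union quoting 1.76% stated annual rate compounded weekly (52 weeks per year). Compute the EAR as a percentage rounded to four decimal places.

EAR = (1 + 0.0176/52)^52 − 1.
= (1 + 0.000338)^52 − 1 = 1.017753 − 1 = 1.7753%.

1.7753%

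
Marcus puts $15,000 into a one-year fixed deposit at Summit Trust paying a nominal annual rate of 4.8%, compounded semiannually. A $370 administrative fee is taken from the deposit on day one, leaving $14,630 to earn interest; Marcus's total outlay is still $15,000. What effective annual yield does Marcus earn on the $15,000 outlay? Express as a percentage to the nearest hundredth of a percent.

Value after one year: 14,630 × (1 + 0.048/2)^2 = 14,630 × 1.048576 = $15,340.67.
Effective yield on the $15,000 outlay: 15,340.67 / 15,000 − 1 = 0.022711 = 2.27%.

2.27%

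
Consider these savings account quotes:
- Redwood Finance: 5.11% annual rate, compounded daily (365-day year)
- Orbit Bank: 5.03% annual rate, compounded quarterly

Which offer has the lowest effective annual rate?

Orbit Bank

Redwood Finance: (1 + 0.0511/365)^365 − 1 = 5.242%
Orbit Bank: (1 + 0.0503/4)^4 − 1 = 5.126%
The lowest effective annual rate is Orbit Bank at 5.126%.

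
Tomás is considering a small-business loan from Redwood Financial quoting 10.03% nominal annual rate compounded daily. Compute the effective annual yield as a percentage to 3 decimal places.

EAR = (1 + 0.1003/365)^365 − 1.
= (1 + 0.000275)^365 − 1 = 1.105487 − 1 = 10.549%.

10.549%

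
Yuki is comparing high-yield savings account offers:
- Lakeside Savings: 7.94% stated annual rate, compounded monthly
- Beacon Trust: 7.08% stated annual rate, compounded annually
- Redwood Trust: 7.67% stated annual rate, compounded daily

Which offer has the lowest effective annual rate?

Lakeside Savings: (1 + 0.0794/12)^12 − 1 = 8.235%
Beacon Trust: compounded annually, EAR = 7.080%
Redwood Trust: (1 + 0.0767/365)^365 − 1 = 7.971%
The lowest effective annual rate is Beacon Trust at 7.080%.

Beacon Trust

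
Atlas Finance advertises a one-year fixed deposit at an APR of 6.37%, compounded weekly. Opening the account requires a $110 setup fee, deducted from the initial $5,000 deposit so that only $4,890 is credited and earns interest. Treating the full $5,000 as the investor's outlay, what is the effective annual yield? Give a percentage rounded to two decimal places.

Value after one year: 4,890 × (1 + 0.0637/52)^52 = 4,890 × 1.065731 = $5,211.42.
Effective yield on the $5,000 outlay: 5,211.42 / 5,000 − 1 = 0.042285 = 4.23%.

4.23%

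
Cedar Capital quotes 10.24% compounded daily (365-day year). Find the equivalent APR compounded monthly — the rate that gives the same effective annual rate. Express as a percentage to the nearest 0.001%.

10.282%

EAR = (1 + 0.1024/365)^365 − 1 = 0.107811.
Solve (1 + r/12)^12 = 1.107811: r/12 = 1.107811^(1/12) − 1 = 0.008569, so r = 0.102824 = 10.282%.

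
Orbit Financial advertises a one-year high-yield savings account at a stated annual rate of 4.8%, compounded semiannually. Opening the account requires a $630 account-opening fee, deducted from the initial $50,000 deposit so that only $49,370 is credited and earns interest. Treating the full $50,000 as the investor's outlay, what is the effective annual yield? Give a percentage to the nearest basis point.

3.54%

Value after one year: 49,370 × (1 + 0.048/2)^2 = 49,370 × 1.048576 = $51,768.20.
Effective yield on the $50,000 outlay: 51,768.20 / 50,000 − 1 = 0.035364 = 3.54%.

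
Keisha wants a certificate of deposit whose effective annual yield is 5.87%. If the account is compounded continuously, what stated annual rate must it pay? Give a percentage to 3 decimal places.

Continuous: nominal r satisfies e^r − 1 = 0.0587.
r = ln(1 + 0.0587) = ln(1.0587) = 0.057042 = 5.704%.

5.704%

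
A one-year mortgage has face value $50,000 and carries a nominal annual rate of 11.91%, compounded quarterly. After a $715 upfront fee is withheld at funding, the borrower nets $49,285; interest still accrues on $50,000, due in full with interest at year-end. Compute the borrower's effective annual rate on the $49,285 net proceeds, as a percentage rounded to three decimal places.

14.084%

Amount owed after one year: 50,000 × (1 + 0.1191/4)^4 = 50,000 × 1.124526 = $56,226.28.
Effective rate on net proceeds: 56,226.28 / 49,285 − 1 = 0.140840 = 14.084%.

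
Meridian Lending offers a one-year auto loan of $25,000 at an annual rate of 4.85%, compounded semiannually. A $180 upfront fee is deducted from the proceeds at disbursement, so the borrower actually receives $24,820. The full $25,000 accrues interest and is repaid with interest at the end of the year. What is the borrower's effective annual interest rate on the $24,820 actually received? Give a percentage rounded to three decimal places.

5.670%

Amount owed after one year: 25,000 × (1 + 0.0485/2)^2 = 25,000 × 1.049088 = $26,227.20.
Effective rate on net proceeds: 26,227.20 / 24,820 − 1 = 0.056696 = 5.670%.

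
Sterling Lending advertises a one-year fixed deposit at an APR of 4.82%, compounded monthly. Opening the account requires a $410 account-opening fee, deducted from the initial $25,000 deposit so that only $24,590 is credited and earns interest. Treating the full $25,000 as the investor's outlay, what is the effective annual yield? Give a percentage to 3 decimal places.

3.207%

Value after one year: 24,590 × (1 + 0.0482/12)^12 = 24,590 × 1.049279 = $25,801.78.
Effective yield on the $25,000 outlay: 25,801.78 / 25,000 − 1 = 0.032071 = 3.207%.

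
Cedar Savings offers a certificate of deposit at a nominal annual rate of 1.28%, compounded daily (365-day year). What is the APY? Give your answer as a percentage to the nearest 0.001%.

1.288%

EAR = (1 + 0.0128/365)^365 − 1.
= (1 + 0.000035)^365 − 1 = 1.012882 − 1 = 1.288%.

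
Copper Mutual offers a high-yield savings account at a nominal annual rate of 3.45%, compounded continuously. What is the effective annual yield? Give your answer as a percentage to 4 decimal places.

3.5102%

With continuous compounding, EAR = e^0.0345 − 1.
e^0.0345 = 1.035102, so EAR = 0.035102 = 3.5102%.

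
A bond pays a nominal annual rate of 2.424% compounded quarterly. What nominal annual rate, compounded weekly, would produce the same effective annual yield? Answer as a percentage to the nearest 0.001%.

2.417%

EAR = (1 + 0.02424/4)^4 − 1 = 0.024461.
Solve (1 + r/52)^52 = 1.024461: r/52 = 1.024461^(1/52) − 1 = 0.000465, so r = 0.024172 = 2.417%.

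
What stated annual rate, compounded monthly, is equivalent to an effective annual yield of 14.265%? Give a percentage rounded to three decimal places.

13.409%

(1 + r/12)^12 − 1 = 0.14265, so 1 + r/12 = 1.14265^(1/12).
r/12 = 0.011174, so r = 0.134094 = 13.409%.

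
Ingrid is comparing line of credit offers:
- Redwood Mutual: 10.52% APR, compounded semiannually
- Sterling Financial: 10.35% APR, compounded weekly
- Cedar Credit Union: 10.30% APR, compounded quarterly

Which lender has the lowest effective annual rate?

Cedar Credit Union

Redwood Mutual: (1 + 0.1052/2)^2 − 1 = 10.797%
Sterling Financial: (1 + 0.1035/52)^52 − 1 = 10.893%
Cedar Credit Union: (1 + 0.1030/4)^4 − 1 = 10.705%
The lowest effective annual rate is Cedar Credit Union at 10.705%.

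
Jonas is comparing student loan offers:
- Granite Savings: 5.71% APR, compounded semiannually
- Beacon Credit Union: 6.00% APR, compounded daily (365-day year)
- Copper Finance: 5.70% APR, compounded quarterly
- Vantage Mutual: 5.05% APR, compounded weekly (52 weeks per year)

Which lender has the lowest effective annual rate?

Granite Savings: (1 + 0.0571/2)^2 − 1 = 5.792%
Beacon Credit Union: (1 + 0.0600/365)^365 − 1 = 6.183%
Copper Finance: (1 + 0.0570/4)^4 − 1 = 5.823%
Vantage Mutual: (1 + 0.0505/52)^52 − 1 = 5.177%
The lowest effective annual rate is Vantage Mutual at 5.177%.

Vantage Mutual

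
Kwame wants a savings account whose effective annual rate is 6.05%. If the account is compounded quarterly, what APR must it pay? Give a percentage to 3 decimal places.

5.917%

(1 + r/4)^4 − 1 = 0.0605, so 1 + r/4 = 1.0605^(1/4).
r/4 = 0.014793, so r = 0.059174 = 5.917%.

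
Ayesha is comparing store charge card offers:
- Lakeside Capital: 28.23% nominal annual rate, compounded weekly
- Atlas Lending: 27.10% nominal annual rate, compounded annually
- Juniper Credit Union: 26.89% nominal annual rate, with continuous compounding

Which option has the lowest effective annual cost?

Lakeside Capital: (1 + 0.2823/52)^52 − 1 = 32.516%
Atlas Lending: compounded annually, EAR = 27.100%
Juniper Credit Union: e^0.2689 − 1 = 30.852%
The lowest effective annual rate is Atlas Lending at 27.100%.

Atlas Lending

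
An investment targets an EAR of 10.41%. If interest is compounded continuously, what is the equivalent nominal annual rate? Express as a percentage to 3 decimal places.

Continuous: nominal r satisfies e^r − 1 = 0.1041.
r = ln(1 + 0.1041) = ln(1.1041) = 0.099031 = 9.903%.

9.903%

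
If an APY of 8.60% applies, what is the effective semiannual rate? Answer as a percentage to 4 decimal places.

4.2113%

The per-half-year rate i satisfies (1 + i)^2 = 1 + 0.0860.
i = 1.0860^(1/2) − 1 = 0.0421132 = 4.2113%.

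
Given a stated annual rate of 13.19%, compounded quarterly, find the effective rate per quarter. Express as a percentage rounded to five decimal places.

With a nominal annual rate compounded quarterly, the periodic rate is the nominal rate divided by 4.
i = 0.1319 / 4 = 0.0329750 = 3.29750%.

3.29750%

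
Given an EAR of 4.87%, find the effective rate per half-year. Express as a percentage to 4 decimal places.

2.4061%

The per-half-year rate i satisfies (1 + i)^2 = 1 + 0.0487.
i = 1.0487^(1/2) − 1 = 0.0240605 = 2.4061%.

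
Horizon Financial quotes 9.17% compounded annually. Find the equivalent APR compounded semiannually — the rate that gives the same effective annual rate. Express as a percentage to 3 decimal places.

8.969%

Compounded annually, EAR = nominal = 0.091700.
Solve (1 + r/2)^2 = 1.091700: r/2 = 1.091700^(1/2) − 1 = 0.044844, so r = 0.089689 = 8.969%.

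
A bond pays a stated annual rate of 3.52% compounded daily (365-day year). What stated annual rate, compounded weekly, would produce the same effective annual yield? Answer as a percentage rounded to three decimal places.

EAR = (1 + 0.0352/365)^365 − 1 = 0.035825.
Solve (1 + r/52)^52 = 1.035825: r/52 = 1.035825^(1/52) − 1 = 0.000677, so r = 0.035210 = 3.521%.

3.521%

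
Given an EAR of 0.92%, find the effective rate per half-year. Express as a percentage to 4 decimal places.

The per-half-year rate i satisfies (1 + i)^2 = 1 + 0.0092.
i = 1.0092^(1/2) − 1 = 0.0045895 = 0.4589%.

0.4589%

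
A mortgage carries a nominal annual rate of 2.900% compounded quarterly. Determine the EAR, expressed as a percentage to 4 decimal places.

2.9317%

EAR = (1 + 0.02900/4)^4 − 1.
= (1 + 0.007250)^4 − 1 = 1.029317 − 1 = 2.9317%.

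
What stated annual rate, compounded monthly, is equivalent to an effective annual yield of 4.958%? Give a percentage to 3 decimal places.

4.849%

(1 + r/12)^12 − 1 = 0.04958, so 1 + r/12 = 1.04958^(1/12).
r/12 = 0.004041, so r = 0.048488 = 4.849%.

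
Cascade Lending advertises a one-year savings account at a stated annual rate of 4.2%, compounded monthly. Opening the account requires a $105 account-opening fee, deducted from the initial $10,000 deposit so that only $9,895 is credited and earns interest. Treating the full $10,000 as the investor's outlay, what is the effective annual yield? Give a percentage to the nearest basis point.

3.19%

Value after one year: 9,895 × (1 + 0.042/12)^12 = 9,895 × 1.042818 = $10,318.68.
Effective yield on the $10,000 outlay: 10,318.68 / 10,000 − 1 = 0.031868 = 3.19%.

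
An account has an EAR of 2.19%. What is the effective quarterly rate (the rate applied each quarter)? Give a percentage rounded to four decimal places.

0.5431%

The per-quarter rate i satisfies (1 + i)^4 = 1 + 0.0219.
i = 1.0219^(1/4) − 1 = 0.0054306 = 0.5431%.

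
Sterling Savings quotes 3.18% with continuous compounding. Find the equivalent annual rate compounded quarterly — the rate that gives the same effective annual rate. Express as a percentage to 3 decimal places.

EAR under continuous compounding: e^0.0318 − 1 = 0.032311.
Solve (1 + r/4)^4 = 1.032311: r/4 = 1.032311^(1/4) − 1 = 0.007982, so r = 0.031927 = 3.193%.

3.193%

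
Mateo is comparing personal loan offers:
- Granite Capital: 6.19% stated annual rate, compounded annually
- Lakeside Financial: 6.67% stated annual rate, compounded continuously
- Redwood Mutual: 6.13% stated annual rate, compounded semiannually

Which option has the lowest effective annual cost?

Granite Capital: compounded annually, EAR = 6.190%
Lakeside Financial: e^0.0667 − 1 = 6.897%
Redwood Mutual: (1 + 0.0613/2)^2 − 1 = 6.224%
The lowest effective annual rate is Granite Capital at 6.190%.

Granite Capital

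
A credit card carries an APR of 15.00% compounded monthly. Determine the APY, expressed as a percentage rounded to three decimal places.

EAR = (1 + 0.1500/12)^12 − 1.
= 1.160755 − 1 = 16.075%.

16.075%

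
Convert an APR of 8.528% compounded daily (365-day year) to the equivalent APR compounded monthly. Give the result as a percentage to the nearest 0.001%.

8.557%

EAR = (1 + 0.08528/365)^365 − 1 = 0.089011.
Solve (1 + r/12)^12 = 1.089011: r/12 = 1.089011^(1/12) − 1 = 0.007131, so r = 0.085574 = 8.557%.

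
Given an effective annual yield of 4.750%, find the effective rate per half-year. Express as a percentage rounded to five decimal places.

2.34745%

The per-half-year rate i satisfies (1 + i)^2 = 1 + 0.04750.
i = 1.04750^(1/2) − 1 = 0.0234745 = 2.34745%.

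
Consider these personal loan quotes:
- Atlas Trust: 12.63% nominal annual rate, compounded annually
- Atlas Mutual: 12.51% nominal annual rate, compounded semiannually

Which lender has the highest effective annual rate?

Atlas Trust: compounded annually, EAR = 12.630%
Atlas Mutual: (1 + 0.1251/2)^2 − 1 = 12.901%
The highest effective annual rate is Atlas Mutual at 12.901%.

Atlas Mutual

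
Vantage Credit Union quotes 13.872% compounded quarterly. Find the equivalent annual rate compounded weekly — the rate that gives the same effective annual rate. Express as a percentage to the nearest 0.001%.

13.655%

EAR = (1 + 0.13872/4)^4 − 1 = 0.146104.
Solve (1 + r/52)^52 = 1.146104: r/52 = 1.146104^(1/52) − 1 = 0.002626, so r = 0.136548 = 13.655%.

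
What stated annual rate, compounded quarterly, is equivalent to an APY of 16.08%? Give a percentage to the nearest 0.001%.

(1 + r/4)^4 − 1 = 0.1608, so 1 + r/4 = 1.1608^(1/4).
r/4 = 0.037981, so r = 0.151923 = 15.192%.

15.192%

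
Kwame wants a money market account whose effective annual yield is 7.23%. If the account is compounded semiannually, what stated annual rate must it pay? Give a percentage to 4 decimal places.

7.1038%

(1 + r/2)^2 − 1 = 0.0723, so 1 + r/2 = 1.0723^(1/2).
r/2 = 0.035519, so r = 0.071038 = 7.1038%.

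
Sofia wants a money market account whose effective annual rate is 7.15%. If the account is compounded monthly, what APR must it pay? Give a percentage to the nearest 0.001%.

(1 + r/12)^12 − 1 = 0.0715, so 1 + r/12 = 1.0715^(1/12).
r/12 = 0.005772, so r = 0.069259 = 6.926%.

6.926%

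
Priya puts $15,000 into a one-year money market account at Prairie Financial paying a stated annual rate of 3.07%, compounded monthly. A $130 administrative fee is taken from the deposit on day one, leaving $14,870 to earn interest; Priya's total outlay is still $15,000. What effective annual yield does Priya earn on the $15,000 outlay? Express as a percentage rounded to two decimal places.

2.22%

Value after one year: 14,870 × (1 + 0.0307/12)^12 = 14,870 × 1.031136 = $15,332.99.
Effective yield on the $15,000 outlay: 15,332.99 / 15,000 − 1 = 0.022199 = 2.22%.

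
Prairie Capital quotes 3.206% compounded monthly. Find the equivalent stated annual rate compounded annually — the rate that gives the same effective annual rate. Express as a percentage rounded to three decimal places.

EAR = (1 + 0.03206/12)^12 − 1 = 0.032535.
Compounded annually, the equivalent nominal rate is the EAR itself: 3.254%.

3.254%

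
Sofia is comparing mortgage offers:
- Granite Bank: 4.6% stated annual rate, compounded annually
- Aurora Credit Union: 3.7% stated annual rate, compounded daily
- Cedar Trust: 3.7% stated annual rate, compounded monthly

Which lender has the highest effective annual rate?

Granite Bank

Granite Bank: compounded annually, EAR = 4.600%
Aurora Credit Union: (1 + 0.037/365)^365 − 1 = 3.769%
Cedar Trust: (1 + 0.037/12)^12 − 1 = 3.763%
The highest effective annual rate is Granite Bank at 4.600%.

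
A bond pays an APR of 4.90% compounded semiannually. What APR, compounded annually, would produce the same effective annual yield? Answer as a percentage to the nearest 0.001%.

4.960%

EAR = (1 + 0.0490/2)^2 − 1 = 0.049600.
Compounded annually, the equivalent nominal rate is the EAR itself: 4.960%.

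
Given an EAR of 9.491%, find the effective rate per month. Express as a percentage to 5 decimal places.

0.75846%

The per-month rate i satisfies (1 + i)^12 = 1 + 0.09491.
i = 1.09491^(1/12) − 1 = 0.0075846 = 0.75846%.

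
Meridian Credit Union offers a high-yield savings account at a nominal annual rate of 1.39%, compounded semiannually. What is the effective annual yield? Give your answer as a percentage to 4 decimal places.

EAR = (1 + 0.0139/2)^2 − 1.
= (1 + 0.006950)^2 − 1 = 1.013948 − 1 = 1.3948%.

1.3948%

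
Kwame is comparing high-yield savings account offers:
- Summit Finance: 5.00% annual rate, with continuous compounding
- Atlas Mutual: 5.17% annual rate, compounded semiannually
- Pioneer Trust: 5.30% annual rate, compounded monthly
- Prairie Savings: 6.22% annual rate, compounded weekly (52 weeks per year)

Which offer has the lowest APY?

Summit Finance

Summit Finance: e^0.0500 − 1 = 5.127%
Atlas Mutual: (1 + 0.0517/2)^2 − 1 = 5.237%
Pioneer Trust: (1 + 0.0530/12)^12 − 1 = 5.431%
Prairie Savings: (1 + 0.0622/52)^52 − 1 = 6.414%
The lowest effective annual rate is Summit Finance at 5.127%.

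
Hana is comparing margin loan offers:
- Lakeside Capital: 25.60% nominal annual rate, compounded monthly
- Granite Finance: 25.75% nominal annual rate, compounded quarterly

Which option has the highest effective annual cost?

Lakeside Capital: (1 + 0.2560/12)^12 − 1 = 28.828%
Granite Finance: (1 + 0.2575/4)^4 − 1 = 28.345%
The highest effective annual rate is Lakeside Capital at 28.828%.

Lakeside Capital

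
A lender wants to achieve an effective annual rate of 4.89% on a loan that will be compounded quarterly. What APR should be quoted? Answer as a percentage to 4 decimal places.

4.8028%

(1 + r/4)^4 − 1 = 0.0489, so 1 + r/4 = 1.0489^(1/4).
r/4 = 0.012007, so r = 0.048028 = 4.8028%.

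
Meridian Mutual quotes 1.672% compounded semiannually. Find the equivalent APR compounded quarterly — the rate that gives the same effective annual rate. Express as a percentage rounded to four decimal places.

EAR = (1 + 0.01672/2)^2 − 1 = 0.016790.
Solve (1 + r/4)^4 = 1.016790: r/4 = 1.016790^(1/4) − 1 = 0.004171, so r = 0.016685 = 1.6685%.

1.6685%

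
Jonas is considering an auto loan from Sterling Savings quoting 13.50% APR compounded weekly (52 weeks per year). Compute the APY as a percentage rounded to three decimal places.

EAR = (1 + 0.1350/52)^52 − 1.
= 1.144337 − 1 = 14.434%.

14.434%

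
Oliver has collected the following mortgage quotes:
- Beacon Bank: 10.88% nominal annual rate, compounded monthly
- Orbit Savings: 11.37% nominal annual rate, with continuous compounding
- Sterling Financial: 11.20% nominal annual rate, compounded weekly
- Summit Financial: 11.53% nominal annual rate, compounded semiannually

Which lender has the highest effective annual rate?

Beacon Bank: (1 + 0.1088/12)^12 − 1 = 11.439%
Orbit Savings: e^0.1137 − 1 = 12.042%
Sterling Financial: (1 + 0.1120/52)^52 − 1 = 11.838%
Summit Financial: (1 + 0.1153/2)^2 − 1 = 11.862%
The highest effective annual rate is Orbit Savings at 12.042%.

Orbit Savings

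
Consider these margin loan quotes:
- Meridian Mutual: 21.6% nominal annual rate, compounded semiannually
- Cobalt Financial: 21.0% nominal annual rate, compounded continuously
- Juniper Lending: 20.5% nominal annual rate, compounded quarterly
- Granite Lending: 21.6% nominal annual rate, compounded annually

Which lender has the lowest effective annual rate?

Granite Lending

Meridian Mutual: (1 + 0.216/2)^2 − 1 = 22.766%
Cobalt Financial: e^0.210 − 1 = 23.368%
Juniper Lending: (1 + 0.205/4)^4 − 1 = 22.130%
Granite Lending: compounded annually, EAR = 21.600%
The lowest effective annual rate is Granite Lending at 21.600%.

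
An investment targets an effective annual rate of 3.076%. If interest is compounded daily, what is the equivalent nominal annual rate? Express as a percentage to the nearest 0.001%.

(1 + r/365)^365 − 1 = 0.03076, so 1 + r/365 = 1.03076^(1/365).
r/365 = 0.000083, so r = 0.030298 = 3.030%.

3.030%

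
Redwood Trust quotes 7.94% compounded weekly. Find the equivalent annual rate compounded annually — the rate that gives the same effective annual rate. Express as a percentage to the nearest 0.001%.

EAR = (1 + 0.0794/52)^52 − 1 = 0.082572.
Compounded annually, the equivalent nominal rate is the EAR itself: 8.257%.

8.257%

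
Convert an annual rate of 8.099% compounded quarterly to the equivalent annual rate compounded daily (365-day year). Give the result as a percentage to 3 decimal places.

8.019%

EAR = (1 + 0.08099/4)^4 − 1 = 0.083483.
Solve (1 + r/365)^365 = 1.083483: r/365 = 1.083483^(1/365) − 1 = 0.000220, so r = 0.080190 = 8.019%.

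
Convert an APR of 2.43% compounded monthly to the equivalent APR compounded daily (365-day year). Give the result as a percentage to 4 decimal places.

EAR = (1 + 0.0243/12)^12 − 1 = 0.024572.
Solve (1 + r/365)^365 = 1.024572: r/365 = 1.024572^(1/365) − 1 = 0.000067, so r = 0.024276 = 2.4276%.

2.4276%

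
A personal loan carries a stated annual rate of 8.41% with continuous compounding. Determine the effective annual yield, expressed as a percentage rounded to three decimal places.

8.774%

With continuous compounding, EAR = e^0.0841 − 1.
e^0.0841 = 1.087738, so EAR = 0.087738 = 8.774%.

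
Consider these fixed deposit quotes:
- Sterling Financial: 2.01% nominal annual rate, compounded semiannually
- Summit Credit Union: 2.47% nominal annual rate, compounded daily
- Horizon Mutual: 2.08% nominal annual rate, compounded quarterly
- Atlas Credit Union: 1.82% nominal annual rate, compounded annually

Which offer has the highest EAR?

Sterling Financial: (1 + 0.0201/2)^2 − 1 = 2.020%
Summit Credit Union: (1 + 0.0247/365)^365 − 1 = 2.501%
Horizon Mutual: (1 + 0.0208/4)^4 − 1 = 2.096%
Atlas Credit Union: compounded annually, EAR = 1.820%
The highest effective annual rate is Summit Credit Union at 2.501%.

Summit Credit Union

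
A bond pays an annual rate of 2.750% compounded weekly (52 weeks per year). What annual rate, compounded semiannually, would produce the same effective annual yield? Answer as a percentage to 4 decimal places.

2.7683%

EAR = (1 + 0.02750/52)^52 − 1 = 0.027874.
Solve (1 + r/2)^2 = 1.027874: r/2 = 1.027874^(1/2) − 1 = 0.013841, so r = 0.027683 = 2.7683%.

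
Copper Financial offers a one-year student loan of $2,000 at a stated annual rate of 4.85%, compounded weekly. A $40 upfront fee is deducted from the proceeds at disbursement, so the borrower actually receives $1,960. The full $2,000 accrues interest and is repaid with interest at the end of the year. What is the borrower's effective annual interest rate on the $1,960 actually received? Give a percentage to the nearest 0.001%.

Amount owed after one year: 2,000 × (1 + 0.0485/52)^52 = 2,000 × 1.049672 = $2,099.34.
Effective rate on net proceeds: 2,099.34 / 1,960 − 1 = 0.071094 = 7.109%.

7.109%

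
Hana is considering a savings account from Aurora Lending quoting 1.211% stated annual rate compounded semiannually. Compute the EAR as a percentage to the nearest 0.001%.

EAR = (1 + 0.01211/2)^2 − 1.
= (1 + 0.006055)^2 − 1 = 1.012147 − 1 = 1.215%.

1.215%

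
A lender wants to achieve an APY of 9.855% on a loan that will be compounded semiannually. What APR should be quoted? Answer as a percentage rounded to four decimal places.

9.6235%

(1 + r/2)^2 − 1 = 0.09855, so 1 + r/2 = 1.09855^(1/2).
r/2 = 0.048117, so r = 0.096235 = 9.6235%.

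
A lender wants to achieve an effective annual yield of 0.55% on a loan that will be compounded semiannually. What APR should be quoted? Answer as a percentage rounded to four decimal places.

0.5492%

(1 + r/2)^2 − 1 = 0.0055, so 1 + r/2 = 1.0055^(1/2).
r/2 = 0.002746, so r = 0.005492 = 0.5492%.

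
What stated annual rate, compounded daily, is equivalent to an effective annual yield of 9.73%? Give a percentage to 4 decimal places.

(1 + r/365)^365 − 1 = 0.0973, so 1 + r/365 = 1.0973^(1/365).
r/365 = 0.000254, so r = 0.092864 = 9.2864%.

9.2864%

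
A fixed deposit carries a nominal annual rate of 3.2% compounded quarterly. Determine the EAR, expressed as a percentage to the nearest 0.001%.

EAR = (1 + 0.032/4)^4 − 1.
= (1 + 0.008000)^4 − 1 = 1.032386 − 1 = 3.239%.

3.239%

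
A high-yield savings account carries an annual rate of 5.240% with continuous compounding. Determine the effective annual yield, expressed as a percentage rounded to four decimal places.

With continuous compounding, EAR = e^0.05240 − 1.
e^0.05240 = 1.053797, so EAR = 0.053797 = 5.3797%.

5.3797%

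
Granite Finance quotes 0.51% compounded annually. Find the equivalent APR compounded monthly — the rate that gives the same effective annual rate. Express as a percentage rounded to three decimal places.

Compounded annually, EAR = nominal = 0.005100.
Solve (1 + r/12)^12 = 1.005100: r/12 = 1.005100^(1/12) − 1 = 0.000424, so r = 0.005088 = 0.509%.

0.509%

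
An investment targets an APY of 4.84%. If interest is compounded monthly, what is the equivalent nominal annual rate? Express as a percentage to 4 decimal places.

(1 + r/12)^12 − 1 = 0.0484, so 1 + r/12 = 1.0484^(1/12).
r/12 = 0.003947, so r = 0.047358 = 4.7358%.

4.7358%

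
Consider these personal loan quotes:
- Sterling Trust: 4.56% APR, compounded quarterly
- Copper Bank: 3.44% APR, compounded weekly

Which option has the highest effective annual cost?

Sterling Trust: (1 + 0.0456/4)^4 − 1 = 4.639%
Copper Bank: (1 + 0.0344/52)^52 − 1 = 3.499%
The highest effective annual rate is Sterling Trust at 4.639%.

Sterling Trust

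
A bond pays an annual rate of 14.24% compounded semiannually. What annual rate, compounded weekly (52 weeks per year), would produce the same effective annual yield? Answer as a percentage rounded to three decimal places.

EAR = (1 + 0.1424/2)^2 − 1 = 0.147469.
Solve (1 + r/52)^52 = 1.147469: r/52 = 1.147469^(1/52) − 1 = 0.002649, so r = 0.137741 = 13.774%.

13.774%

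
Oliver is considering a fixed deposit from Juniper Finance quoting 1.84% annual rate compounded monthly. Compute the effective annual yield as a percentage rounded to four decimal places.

EAR = (1 + 0.0184/12)^12 − 1.
= 1.018556 − 1 = 1.8556%.

1.8556%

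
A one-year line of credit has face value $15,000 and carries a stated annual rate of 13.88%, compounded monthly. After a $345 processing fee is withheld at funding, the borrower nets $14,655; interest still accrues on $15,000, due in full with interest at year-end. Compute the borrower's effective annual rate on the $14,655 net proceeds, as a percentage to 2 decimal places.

Amount owed after one year: 15,000 × (1 + 0.1388/12)^12 = 15,000 × 1.147979 = $17,219.69.
Effective rate on net proceeds: 17,219.69 / 14,655 − 1 = 0.175005 = 17.50%.

17.50%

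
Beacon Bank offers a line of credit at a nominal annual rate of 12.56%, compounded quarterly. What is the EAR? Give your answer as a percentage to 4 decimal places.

13.1641%

EAR = (1 + 0.1256/4)^4 − 1.
= (1 + 0.031400)^4 − 1 = 1.131641 − 1 = 13.1641%.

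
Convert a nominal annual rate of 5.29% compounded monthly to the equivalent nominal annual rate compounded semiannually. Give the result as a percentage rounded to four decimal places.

5.3486%

EAR = (1 + 0.0529/12)^12 − 1 = 0.054202.
Solve (1 + r/2)^2 = 1.054202: r/2 = 1.054202^(1/2) − 1 = 0.026743, so r = 0.053486 = 5.3486%.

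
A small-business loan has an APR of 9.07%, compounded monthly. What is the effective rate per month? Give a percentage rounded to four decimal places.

With a nominal annual rate compounded monthly, the periodic rate is the nominal rate divided by 12.
i = 0.0907 / 12 = 0.0075583 = 0.7558%.

0.7558%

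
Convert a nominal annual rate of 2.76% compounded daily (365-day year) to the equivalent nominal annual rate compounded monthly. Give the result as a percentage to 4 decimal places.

2.7631%

EAR = (1 + 0.0276/365)^365 − 1 = 0.027983.
Solve (1 + r/12)^12 = 1.027983: r/12 = 1.027983^(1/12) − 1 = 0.002303, so r = 0.027631 = 2.7631%.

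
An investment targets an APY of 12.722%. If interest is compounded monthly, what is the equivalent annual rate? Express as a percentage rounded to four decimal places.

12.0354%

(1 + r/12)^12 − 1 = 0.12722, so 1 + r/12 = 1.12722^(1/12).
r/12 = 0.010029, so r = 0.120354 = 12.0354%.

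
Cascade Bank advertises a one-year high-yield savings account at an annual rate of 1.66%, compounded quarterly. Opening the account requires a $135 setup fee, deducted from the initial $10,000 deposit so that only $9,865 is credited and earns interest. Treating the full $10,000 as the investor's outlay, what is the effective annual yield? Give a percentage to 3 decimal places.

0.298%

Value after one year: 9,865 × (1 + 0.0166/4)^4 = 9,865 × 1.016704 = $10,029.78.
Effective yield on the $10,000 outlay: 10,029.78 / 10,000 − 1 = 0.002978 = 0.298%.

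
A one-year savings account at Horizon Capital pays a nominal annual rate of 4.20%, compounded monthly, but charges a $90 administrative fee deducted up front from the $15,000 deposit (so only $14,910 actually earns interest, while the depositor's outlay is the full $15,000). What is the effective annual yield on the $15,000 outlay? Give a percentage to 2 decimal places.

Value after one year: 14,910 × (1 + 0.0420/12)^12 = 14,910 × 1.042818 = $15,548.42.
Effective yield on the $15,000 outlay: 15,548.42 / 15,000 − 1 = 0.036561 = 3.66%.

3.66%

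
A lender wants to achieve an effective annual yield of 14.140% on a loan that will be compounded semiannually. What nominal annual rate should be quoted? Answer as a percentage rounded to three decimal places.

13.673%

(1 + r/2)^2 − 1 = 0.14140, so 1 + r/2 = 1.14140^(1/2).
r/2 = 0.068363, so r = 0.136726 = 13.673%.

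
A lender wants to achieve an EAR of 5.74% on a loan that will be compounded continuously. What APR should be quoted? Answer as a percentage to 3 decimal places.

5.581%

Continuous: nominal r satisfies e^r − 1 = 0.0574.
r = ln(1 + 0.0574) = ln(1.0574) = 0.055813 = 5.581%.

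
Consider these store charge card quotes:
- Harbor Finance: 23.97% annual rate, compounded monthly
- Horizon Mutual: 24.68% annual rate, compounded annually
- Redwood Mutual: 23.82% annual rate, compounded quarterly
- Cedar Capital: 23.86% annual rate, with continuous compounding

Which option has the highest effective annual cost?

Harbor Finance: (1 + 0.2397/12)^12 − 1 = 26.787%
Horizon Mutual: compounded annually, EAR = 24.680%
Redwood Mutual: (1 + 0.2382/4)^4 − 1 = 26.033%
Cedar Capital: e^0.2386 − 1 = 26.947%
The highest effective annual rate is Cedar Capital at 26.947%.

Cedar Capital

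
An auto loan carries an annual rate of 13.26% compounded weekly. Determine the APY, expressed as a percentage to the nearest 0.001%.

EAR = (1 + 0.1326/52)^52 − 1.
= (1 + 0.002550)^52 − 1 = 1.141600 − 1 = 14.160%.

14.160%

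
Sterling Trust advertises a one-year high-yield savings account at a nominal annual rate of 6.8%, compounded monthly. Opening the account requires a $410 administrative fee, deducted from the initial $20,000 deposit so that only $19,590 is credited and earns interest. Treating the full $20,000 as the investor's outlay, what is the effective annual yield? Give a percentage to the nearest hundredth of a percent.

Value after one year: 19,590 × (1 + 0.068/12)^12 = 19,590 × 1.070160 = $20,964.43.
Effective yield on the $20,000 outlay: 20,964.43 / 20,000 − 1 = 0.048222 = 4.82%.

4.82%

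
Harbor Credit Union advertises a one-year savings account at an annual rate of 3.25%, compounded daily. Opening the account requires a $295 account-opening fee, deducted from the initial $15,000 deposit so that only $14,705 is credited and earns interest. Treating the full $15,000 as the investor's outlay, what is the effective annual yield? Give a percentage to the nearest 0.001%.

1.272%

Value after one year: 14,705 × (1 + 0.0325/365)^365 = 14,705 × 1.033032 = $15,190.74.
Effective yield on the $15,000 outlay: 15,190.74 / 15,000 − 1 = 0.012716 = 1.272%.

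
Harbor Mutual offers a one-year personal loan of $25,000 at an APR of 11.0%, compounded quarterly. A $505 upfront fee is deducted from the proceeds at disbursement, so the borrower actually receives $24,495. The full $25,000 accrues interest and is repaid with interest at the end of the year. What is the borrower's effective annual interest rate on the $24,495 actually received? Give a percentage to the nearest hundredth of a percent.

Amount owed after one year: 25,000 × (1 + 0.110/4)^4 = 25,000 × 1.114621 = $27,865.53.
Effective rate on net proceeds: 27,865.53 / 24,495 − 1 = 0.137601 = 13.76%.

13.76%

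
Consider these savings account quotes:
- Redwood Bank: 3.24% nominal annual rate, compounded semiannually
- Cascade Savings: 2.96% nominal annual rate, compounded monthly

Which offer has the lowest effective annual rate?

Redwood Bank: (1 + 0.0324/2)^2 − 1 = 3.266%
Cascade Savings: (1 + 0.0296/12)^12 − 1 = 3.000%
The lowest effective annual rate is Cascade Savings at 3.000%.

Cascade Savings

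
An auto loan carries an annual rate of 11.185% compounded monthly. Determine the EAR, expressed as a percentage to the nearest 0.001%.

11.777%

EAR = (1 + 0.11185/12)^12 − 1.
= (1 + 0.009321)^12 − 1 = 1.117766 − 1 = 11.777%.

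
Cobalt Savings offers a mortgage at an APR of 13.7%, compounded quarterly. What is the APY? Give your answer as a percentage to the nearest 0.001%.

14.420%

EAR = (1 + 0.137/4)^4 − 1.
= (1 + 0.034250)^4 − 1 = 1.144200 − 1 = 14.420%.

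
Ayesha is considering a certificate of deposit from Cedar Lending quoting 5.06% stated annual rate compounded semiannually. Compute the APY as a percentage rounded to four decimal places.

EAR = (1 + 0.0506/2)^2 − 1.
= (1 + 0.025300)^2 − 1 = 1.051240 − 1 = 5.1240%.

5.1240%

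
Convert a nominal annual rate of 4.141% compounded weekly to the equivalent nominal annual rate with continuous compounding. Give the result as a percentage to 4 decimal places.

4.1394%

EAR = (1 + 0.04141/52)^52 − 1 = 0.042262.
Equivalent continuous rate: r = ln(1 + 0.042262) = 0.041394 = 4.1394%.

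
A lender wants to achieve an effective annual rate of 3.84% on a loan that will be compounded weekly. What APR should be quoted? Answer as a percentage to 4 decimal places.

3.7695%

(1 + r/52)^52 − 1 = 0.0384, so 1 + r/52 = 1.0384^(1/52).
r/52 = 0.000725, so r = 0.037695 = 3.7695%.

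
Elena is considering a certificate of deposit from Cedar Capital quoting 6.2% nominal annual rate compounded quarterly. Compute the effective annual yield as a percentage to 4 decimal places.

EAR = (1 + 0.062/4)^4 − 1.
= (1 + 0.015500)^4 − 1 = 1.063456 − 1 = 6.3456%.

6.3456%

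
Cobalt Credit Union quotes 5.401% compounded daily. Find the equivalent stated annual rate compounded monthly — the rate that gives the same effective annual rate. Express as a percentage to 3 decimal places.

EAR = (1 + 0.05401/365)^365 − 1 = 0.055491.
Solve (1 + r/12)^12 = 1.055491: r/12 = 1.055491^(1/12) − 1 = 0.004511, so r = 0.054128 = 5.413%.

5.413%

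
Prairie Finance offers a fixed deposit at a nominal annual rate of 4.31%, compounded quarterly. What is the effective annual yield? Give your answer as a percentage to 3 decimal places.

4.380%

EAR = (1 + 0.0431/4)^4 − 1.
= 1.043802 − 1 = 4.380%.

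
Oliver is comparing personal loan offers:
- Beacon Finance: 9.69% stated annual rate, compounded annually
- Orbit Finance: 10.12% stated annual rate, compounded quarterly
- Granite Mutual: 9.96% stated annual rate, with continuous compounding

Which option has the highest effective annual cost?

Beacon Finance: compounded annually, EAR = 9.690%
Orbit Finance: (1 + 0.1012/4)^4 − 1 = 10.511%
Granite Mutual: e^0.0996 − 1 = 10.473%
The highest effective annual rate is Orbit Finance at 10.511%.

Orbit Finance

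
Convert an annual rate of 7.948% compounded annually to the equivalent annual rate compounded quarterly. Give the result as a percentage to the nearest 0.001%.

Compounded annually, EAR = nominal = 0.079480.
Solve (1 + r/4)^4 = 1.079480: r/4 = 1.079480^(1/4) − 1 = 0.019304, so r = 0.077215 = 7.722%.

7.722%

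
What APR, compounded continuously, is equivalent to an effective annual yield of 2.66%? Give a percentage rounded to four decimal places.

Continuous: nominal r satisfies e^r − 1 = 0.0266.
r = ln(1 + 0.0266) = ln(1.0266) = 0.026252 = 2.6252%.

2.6252%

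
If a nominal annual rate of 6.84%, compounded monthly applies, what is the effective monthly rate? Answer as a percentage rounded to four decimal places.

With a nominal annual rate compounded monthly, the periodic rate is the nominal rate divided by 12.
i = 0.0684 / 12 = 0.0057000 = 0.5700%.

0.5700%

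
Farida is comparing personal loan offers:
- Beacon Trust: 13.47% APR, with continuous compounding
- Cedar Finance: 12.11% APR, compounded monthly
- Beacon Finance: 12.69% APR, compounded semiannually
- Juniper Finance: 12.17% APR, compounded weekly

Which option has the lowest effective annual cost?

Cedar Finance

Beacon Trust: e^0.1347 − 1 = 14.419%
Cedar Finance: (1 + 0.1211/12)^12 − 1 = 12.805%
Beacon Finance: (1 + 0.1269/2)^2 − 1 = 13.093%
Juniper Finance: (1 + 0.1217/52)^52 − 1 = 12.925%
The lowest effective annual rate is Cedar Finance at 12.805%.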